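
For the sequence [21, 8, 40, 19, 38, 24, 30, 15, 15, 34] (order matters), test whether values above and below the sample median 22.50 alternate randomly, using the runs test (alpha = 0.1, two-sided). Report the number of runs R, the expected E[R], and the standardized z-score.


Step 1: Compute median = 22.50; label A = above, B = below.
Labels in order: BBABAAABBA  (n_A = 5, n_B = 5)
Step 2: Count runs R = 6.
Step 3: Under H0 (random ordering), E[R] = 2*n_A*n_B/(n_A+n_B) + 1 = 2*5*5/10 + 1 = 6.0000.
        Var[R] = 2*n_A*n_B*(2*n_A*n_B - n_A - n_B) / ((n_A+n_B)^2 * (n_A+n_B-1)) = 2000/900 = 2.2222.
        SD[R] = 1.4907.
Step 4: R = E[R], so z = 0 with no continuity correction.
Step 5: Two-sided p-value via normal approximation = 2*(1 - Phi(|z|)) = 1.000000.
Step 6: alpha = 0.1. fail to reject H0.

R = 6, z = 0.0000, p = 1.000000, fail to reject H0.


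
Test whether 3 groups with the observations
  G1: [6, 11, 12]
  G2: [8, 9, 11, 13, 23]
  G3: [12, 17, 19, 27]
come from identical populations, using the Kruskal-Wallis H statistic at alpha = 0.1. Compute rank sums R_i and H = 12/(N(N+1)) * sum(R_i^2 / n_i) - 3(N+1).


Step 1: Combine all N = 12 observations and assign midranks.
sorted (value, group, rank): (6,G1,1), (8,G2,2), (9,G2,3), (11,G1,4.5), (11,G2,4.5), (12,G1,6.5), (12,G3,6.5), (13,G2,8), (17,G3,9), (19,G3,10), (23,G2,11), (27,G3,12)
Step 2: Sum ranks within each group.
R_1 = 12 (n_1 = 3)
R_2 = 28.5 (n_2 = 5)
R_3 = 37.5 (n_3 = 4)
Step 3: H = 12/(N(N+1)) * sum(R_i^2/n_i) - 3(N+1)
     = 12/(12*13) * (12^2/3 + 28.5^2/5 + 37.5^2/4) - 3*13
     = 0.076923 * 562.013 - 39
     = 4.231731.
Step 4: Ties present; correction factor C = 1 - 12/(12^3 - 12) = 0.993007. Corrected H = 4.231731 / 0.993007 = 4.261532.
Step 5: Under H0, H ~ chi^2(2); p-value = 0.118746.
Step 6: alpha = 0.1. fail to reject H0.

H = 4.2615, df = 2, p = 0.118746, fail to reject H0.


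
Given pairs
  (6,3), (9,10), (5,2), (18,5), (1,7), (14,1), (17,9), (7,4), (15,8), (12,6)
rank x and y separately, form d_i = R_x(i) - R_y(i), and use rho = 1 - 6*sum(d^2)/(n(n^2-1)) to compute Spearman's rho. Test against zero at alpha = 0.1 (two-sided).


Step 1: Rank x and y separately (midranks; no ties here).
rank(x): 6->3, 9->5, 5->2, 18->10, 1->1, 14->7, 17->9, 7->4, 15->8, 12->6
rank(y): 3->3, 10->10, 2->2, 5->5, 7->7, 1->1, 9->9, 4->4, 8->8, 6->6
Step 2: d_i = R_x(i) - R_y(i); compute d_i^2.
  (3-3)^2=0, (5-10)^2=25, (2-2)^2=0, (10-5)^2=25, (1-7)^2=36, (7-1)^2=36, (9-9)^2=0, (4-4)^2=0, (8-8)^2=0, (6-6)^2=0
sum(d^2) = 122.
Step 3: rho = 1 - 6*122 / (10*(10^2 - 1)) = 1 - 732/990 = 0.260606.
Step 4: Under H0, t = rho * sqrt((n-2)/(1-rho^2)) = 0.7635 ~ t(8).
Step 5: Two-sided p-value from the t-distribution with 8 df = 0.467089.
Step 6: alpha = 0.1. fail to reject H0.

rho = 0.2606, p = 0.467089, fail to reject H0 at alpha = 0.1.


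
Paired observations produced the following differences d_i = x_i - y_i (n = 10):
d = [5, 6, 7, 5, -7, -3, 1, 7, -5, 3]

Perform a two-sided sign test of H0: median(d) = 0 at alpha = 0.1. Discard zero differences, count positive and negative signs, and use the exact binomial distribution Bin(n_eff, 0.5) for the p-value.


Step 1: Discard zero differences. Original n = 10; n_eff = number of nonzero differences = 10.
Nonzero differences (with sign): +5, +6, +7, +5, -7, -3, +1, +7, -5, +3
Step 2: Count signs: positive = 7, negative = 3.
Step 3: Under H0: P(positive) = 0.5, so the number of positives S ~ Bin(10, 0.5).
Step 4: Two-sided exact p-value = sum of Bin(10,0.5) probabilities at or below the observed probability = 0.343750.
Step 5: alpha = 0.1. fail to reject H0.

n_eff = 10, pos = 7, neg = 3, p = 0.343750, fail to reject H0.


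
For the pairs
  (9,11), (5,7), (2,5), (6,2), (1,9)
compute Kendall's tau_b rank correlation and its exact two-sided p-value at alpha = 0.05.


Step 1: Enumerate the 10 unordered pairs (i,j) with i<j and classify each by sign(x_j-x_i) * sign(y_j-y_i).
  (1,2):dx=-4,dy=-4->C; (1,3):dx=-7,dy=-6->C; (1,4):dx=-3,dy=-9->C; (1,5):dx=-8,dy=-2->C
  (2,3):dx=-3,dy=-2->C; (2,4):dx=+1,dy=-5->D; (2,5):dx=-4,dy=+2->D; (3,4):dx=+4,dy=-3->D
  (3,5):dx=-1,dy=+4->D; (4,5):dx=-5,dy=+7->D
Step 2: C = 5, D = 5, total pairs = 10.
Step 3: tau = (C - D)/(n(n-1)/2) = (5 - 5)/10 = 0.000000.
Step 4: Exact two-sided p-value (enumerate n! = 120 permutations of y under H0): p = 1.000000.
Step 5: alpha = 0.05. fail to reject H0.

tau_b = 0.0000 (C=5, D=5), p = 1.000000, fail to reject H0.


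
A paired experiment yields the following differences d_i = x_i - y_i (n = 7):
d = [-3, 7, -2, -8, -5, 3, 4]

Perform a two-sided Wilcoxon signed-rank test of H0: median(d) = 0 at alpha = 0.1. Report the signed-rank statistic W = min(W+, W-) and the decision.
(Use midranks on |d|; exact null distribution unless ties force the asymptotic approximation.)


Step 1: Drop any zero differences (none here) and take |d_i|.
|d| = [3, 7, 2, 8, 5, 3, 4]
Step 2: Midrank |d_i| (ties get averaged ranks).
ranks: |3|->2.5, |7|->6, |2|->1, |8|->7, |5|->5, |3|->2.5, |4|->4
Step 3: Attach original signs; sum ranks with positive sign and with negative sign.
W+ = 6 + 2.5 + 4 = 12.5
W- = 2.5 + 1 + 7 + 5 = 15.5
(Check: W+ + W- = 28 should equal n(n+1)/2 = 28.)
Step 4: Test statistic W = min(W+, W-) = 12.5.
Step 5: Ties in |d|, so use the tie-corrected normal approximation.
        E[W] = n(n+1)/4 = 7*8/4 = 14.
        Tie groups: |d|=3 (t=2); sum(t^3 - t) = 6.
        Var[W] = n(n+1)(2n+1)/24 - sum(t^3-t)/48 = 840/24 - 6/48 = 34.875.
        z = (W - E[W]) / sqrt(Var[W]) = (12.5 - 14) / 5.9055 = -0.2540.
        Two-sided p = 2*Phi(z) = 0.799495.
Step 6: alpha = 0.1. fail to reject H0.

W+ = 12.5, W- = 15.5, W = min = 12.5, p = 0.799495, fail to reject H0.


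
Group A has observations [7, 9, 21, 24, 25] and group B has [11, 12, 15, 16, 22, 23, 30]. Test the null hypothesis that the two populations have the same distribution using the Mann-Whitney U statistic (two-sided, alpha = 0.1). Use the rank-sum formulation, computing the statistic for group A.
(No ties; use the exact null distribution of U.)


Step 1: Combine and sort all 12 observations; assign midranks.
sorted (value, group): (7,X), (9,X), (11,Y), (12,Y), (15,Y), (16,Y), (21,X), (22,Y), (23,Y), (24,X), (25,X), (30,Y)
ranks: 7->1, 9->2, 11->3, 12->4, 15->5, 16->6, 21->7, 22->8, 23->9, 24->10, 25->11, 30->12
Step 2: Rank sum for X: R1 = 1 + 2 + 7 + 10 + 11 = 31.
Step 3: U_X = R1 - n1(n1+1)/2 = 31 - 5*6/2 = 31 - 15 = 16.
       U_Y = n1*n2 - U_X = 35 - 16 = 19.
Step 4: No ties, so the exact null distribution of U (based on enumerating the C(12,5) = 792 equally likely rank assignments) gives the two-sided p-value.
Step 5: p-value = 0.876263; compare to alpha = 0.1. fail to reject H0.

U_X = 16, p = 0.876263, fail to reject H0 at alpha = 0.1.


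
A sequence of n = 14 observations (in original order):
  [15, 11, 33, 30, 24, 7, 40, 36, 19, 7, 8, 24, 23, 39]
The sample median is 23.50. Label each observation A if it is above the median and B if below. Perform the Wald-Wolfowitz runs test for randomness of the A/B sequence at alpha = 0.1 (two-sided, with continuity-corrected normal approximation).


Step 1: Compute median = 23.50; label A = above, B = below.
Labels in order: BBAAABAABBBABA  (n_A = 7, n_B = 7)
Step 2: Count runs R = 8.
Step 3: Under H0 (random ordering), E[R] = 2*n_A*n_B/(n_A+n_B) + 1 = 2*7*7/14 + 1 = 8.0000.
        Var[R] = 2*n_A*n_B*(2*n_A*n_B - n_A - n_B) / ((n_A+n_B)^2 * (n_A+n_B-1)) = 8232/2548 = 3.2308.
        SD[R] = 1.7974.
Step 4: R = E[R], so z = 0 with no continuity correction.
Step 5: Two-sided p-value via normal approximation = 2*(1 - Phi(|z|)) = 1.000000.
Step 6: alpha = 0.1. fail to reject H0.

R = 8, z = 0.0000, p = 1.000000, fail to reject H0.


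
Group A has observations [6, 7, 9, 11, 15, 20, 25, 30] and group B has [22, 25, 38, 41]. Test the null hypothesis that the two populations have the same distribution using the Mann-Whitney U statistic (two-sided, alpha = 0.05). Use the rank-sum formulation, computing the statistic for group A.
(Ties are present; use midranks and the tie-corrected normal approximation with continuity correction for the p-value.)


Step 1: Combine and sort all 12 observations; assign midranks.
sorted (value, group): (6,X), (7,X), (9,X), (11,X), (15,X), (20,X), (22,Y), (25,X), (25,Y), (30,X), (38,Y), (41,Y)
ranks: 6->1, 7->2, 9->3, 11->4, 15->5, 20->6, 22->7, 25->8.5, 25->8.5, 30->10, 38->11, 41->12
Step 2: Rank sum for X: R1 = 1 + 2 + 3 + 4 + 5 + 6 + 8.5 + 10 = 39.5.
Step 3: U_X = R1 - n1(n1+1)/2 = 39.5 - 8*9/2 = 39.5 - 36 = 3.5.
       U_Y = n1*n2 - U_X = 32 - 3.5 = 28.5.
Step 4: Ties are present, so use the tie-corrected normal approximation (with continuity correction) for the p-value.
Step 5: p-value = 0.041184; compare to alpha = 0.05. reject H0.

U_X = 3.5, p = 0.041184, reject H0 at alpha = 0.05.


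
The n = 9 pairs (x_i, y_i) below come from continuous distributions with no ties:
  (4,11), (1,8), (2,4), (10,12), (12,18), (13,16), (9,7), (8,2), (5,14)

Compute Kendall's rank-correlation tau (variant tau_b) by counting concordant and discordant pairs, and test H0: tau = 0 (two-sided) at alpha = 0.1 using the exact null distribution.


Step 1: Enumerate the 36 unordered pairs (i,j) with i<j and classify each by sign(x_j-x_i) * sign(y_j-y_i).
  (1,2):dx=-3,dy=-3->C; (1,3):dx=-2,dy=-7->C; (1,4):dx=+6,dy=+1->C; (1,5):dx=+8,dy=+7->C
  (1,6):dx=+9,dy=+5->C; (1,7):dx=+5,dy=-4->D; (1,8):dx=+4,dy=-9->D; (1,9):dx=+1,dy=+3->C
  (2,3):dx=+1,dy=-4->D; (2,4):dx=+9,dy=+4->C; (2,5):dx=+11,dy=+10->C; (2,6):dx=+12,dy=+8->C
  (2,7):dx=+8,dy=-1->D; (2,8):dx=+7,dy=-6->D; (2,9):dx=+4,dy=+6->C; (3,4):dx=+8,dy=+8->C
  (3,5):dx=+10,dy=+14->C; (3,6):dx=+11,dy=+12->C; (3,7):dx=+7,dy=+3->C; (3,8):dx=+6,dy=-2->D
  (3,9):dx=+3,dy=+10->C; (4,5):dx=+2,dy=+6->C; (4,6):dx=+3,dy=+4->C; (4,7):dx=-1,dy=-5->C
  (4,8):dx=-2,dy=-10->C; (4,9):dx=-5,dy=+2->D; (5,6):dx=+1,dy=-2->D; (5,7):dx=-3,dy=-11->C
  (5,8):dx=-4,dy=-16->C; (5,9):dx=-7,dy=-4->C; (6,7):dx=-4,dy=-9->C; (6,8):dx=-5,dy=-14->C
  (6,9):dx=-8,dy=-2->C; (7,8):dx=-1,dy=-5->C; (7,9):dx=-4,dy=+7->D; (8,9):dx=-3,dy=+12->D
Step 2: C = 26, D = 10, total pairs = 36.
Step 3: tau = (C - D)/(n(n-1)/2) = (26 - 10)/36 = 0.444444.
Step 4: Exact two-sided p-value (enumerate n! = 362880 permutations of y under H0): p = 0.119439.
Step 5: alpha = 0.1. fail to reject H0.

tau_b = 0.4444 (C=26, D=10), p = 0.119439, fail to reject H0.


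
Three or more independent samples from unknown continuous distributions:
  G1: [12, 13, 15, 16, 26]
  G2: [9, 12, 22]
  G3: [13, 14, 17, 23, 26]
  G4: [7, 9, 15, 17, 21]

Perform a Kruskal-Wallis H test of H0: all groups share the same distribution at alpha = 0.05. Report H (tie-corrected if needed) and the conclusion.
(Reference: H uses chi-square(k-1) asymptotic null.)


Step 1: Combine all N = 18 observations and assign midranks.
sorted (value, group, rank): (7,G4,1), (9,G2,2.5), (9,G4,2.5), (12,G1,4.5), (12,G2,4.5), (13,G1,6.5), (13,G3,6.5), (14,G3,8), (15,G1,9.5), (15,G4,9.5), (16,G1,11), (17,G3,12.5), (17,G4,12.5), (21,G4,14), (22,G2,15), (23,G3,16), (26,G1,17.5), (26,G3,17.5)
Step 2: Sum ranks within each group.
R_1 = 49 (n_1 = 5)
R_2 = 22 (n_2 = 3)
R_3 = 60.5 (n_3 = 5)
R_4 = 39.5 (n_4 = 5)
Step 3: H = 12/(N(N+1)) * sum(R_i^2/n_i) - 3(N+1)
     = 12/(18*19) * (49^2/5 + 22^2/3 + 60.5^2/5 + 39.5^2/5) - 3*19
     = 0.035088 * 1685.63 - 57
     = 2.145029.
Step 4: Ties present; correction factor C = 1 - 36/(18^3 - 18) = 0.993808. Corrected H = 2.145029 / 0.993808 = 2.158394.
Step 5: Under H0, H ~ chi^2(3); p-value = 0.540190.
Step 6: alpha = 0.05. fail to reject H0.

H = 2.1584, df = 3, p = 0.540190, fail to reject H0.


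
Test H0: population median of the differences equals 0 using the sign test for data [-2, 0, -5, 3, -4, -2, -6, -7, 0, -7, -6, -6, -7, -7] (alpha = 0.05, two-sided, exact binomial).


Step 1: Discard zero differences. Original n = 14; n_eff = number of nonzero differences = 12.
Nonzero differences (with sign): -2, -5, +3, -4, -2, -6, -7, -7, -6, -6, -7, -7
Step 2: Count signs: positive = 1, negative = 11.
Step 3: Under H0: P(positive) = 0.5, so the number of positives S ~ Bin(12, 0.5).
Step 4: Two-sided exact p-value = sum of Bin(12,0.5) probabilities at or below the observed probability = 0.006348.
Step 5: alpha = 0.05. reject H0.

n_eff = 12, pos = 1, neg = 11, p = 0.006348, reject H0.


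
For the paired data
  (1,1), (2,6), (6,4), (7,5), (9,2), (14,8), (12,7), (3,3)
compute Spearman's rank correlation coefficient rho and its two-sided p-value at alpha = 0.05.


Step 1: Rank x and y separately (midranks; no ties here).
rank(x): 1->1, 2->2, 6->4, 7->5, 9->6, 14->8, 12->7, 3->3
rank(y): 1->1, 6->6, 4->4, 5->5, 2->2, 8->8, 7->7, 3->3
Step 2: d_i = R_x(i) - R_y(i); compute d_i^2.
  (1-1)^2=0, (2-6)^2=16, (4-4)^2=0, (5-5)^2=0, (6-2)^2=16, (8-8)^2=0, (7-7)^2=0, (3-3)^2=0
sum(d^2) = 32.
Step 3: rho = 1 - 6*32 / (8*(8^2 - 1)) = 1 - 192/504 = 0.619048.
Step 4: Under H0, t = rho * sqrt((n-2)/(1-rho^2)) = 1.9308 ~ t(6).
Step 5: Two-sided p-value from the t-distribution with 6 df = 0.101733.
Step 6: alpha = 0.05. fail to reject H0.

rho = 0.6190, p = 0.101733, fail to reject H0 at alpha = 0.05.


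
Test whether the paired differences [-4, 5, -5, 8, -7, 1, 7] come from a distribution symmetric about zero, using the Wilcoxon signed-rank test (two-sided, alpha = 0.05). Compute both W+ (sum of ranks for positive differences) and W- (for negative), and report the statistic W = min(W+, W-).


Step 1: Drop any zero differences (none here) and take |d_i|.
|d| = [4, 5, 5, 8, 7, 1, 7]
Step 2: Midrank |d_i| (ties get averaged ranks).
ranks: |4|->2, |5|->3.5, |5|->3.5, |8|->7, |7|->5.5, |1|->1, |7|->5.5
Step 3: Attach original signs; sum ranks with positive sign and with negative sign.
W+ = 3.5 + 7 + 1 + 5.5 = 17
W- = 2 + 3.5 + 5.5 = 11
(Check: W+ + W- = 28 should equal n(n+1)/2 = 28.)
Step 4: Test statistic W = min(W+, W-) = 11.
Step 5: Ties in |d|, so use the tie-corrected normal approximation.
        E[W] = n(n+1)/4 = 7*8/4 = 14.
        Tie groups: |d|=5 (t=2), |d|=7 (t=2); sum(t^3 - t) = 12.
        Var[W] = n(n+1)(2n+1)/24 - sum(t^3-t)/48 = 840/24 - 12/48 = 34.75.
        z = (W - E[W]) / sqrt(Var[W]) = (11 - 14) / 5.8949 = -0.5089.
        Two-sided p = 2*Phi(z) = 0.610813.
Step 6: alpha = 0.05. fail to reject H0.

W+ = 17, W- = 11, W = min = 11, p = 0.610813, fail to reject H0.


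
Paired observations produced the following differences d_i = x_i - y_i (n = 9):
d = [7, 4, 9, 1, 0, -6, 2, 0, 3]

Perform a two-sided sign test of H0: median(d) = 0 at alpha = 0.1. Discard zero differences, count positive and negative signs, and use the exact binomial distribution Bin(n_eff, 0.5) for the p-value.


Step 1: Discard zero differences. Original n = 9; n_eff = number of nonzero differences = 7.
Nonzero differences (with sign): +7, +4, +9, +1, -6, +2, +3
Step 2: Count signs: positive = 6, negative = 1.
Step 3: Under H0: P(positive) = 0.5, so the number of positives S ~ Bin(7, 0.5).
Step 4: Two-sided exact p-value = sum of Bin(7,0.5) probabilities at or below the observed probability = 0.125000.
Step 5: alpha = 0.1. fail to reject H0.

n_eff = 7, pos = 6, neg = 1, p = 0.125000, fail to reject H0.


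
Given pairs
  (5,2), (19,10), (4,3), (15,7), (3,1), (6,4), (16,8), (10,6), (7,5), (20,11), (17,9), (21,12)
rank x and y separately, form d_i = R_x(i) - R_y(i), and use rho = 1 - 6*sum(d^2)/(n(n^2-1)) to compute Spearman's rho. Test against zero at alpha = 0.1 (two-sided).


Step 1: Rank x and y separately (midranks; no ties here).
rank(x): 5->3, 19->10, 4->2, 15->7, 3->1, 6->4, 16->8, 10->6, 7->5, 20->11, 17->9, 21->12
rank(y): 2->2, 10->10, 3->3, 7->7, 1->1, 4->4, 8->8, 6->6, 5->5, 11->11, 9->9, 12->12
Step 2: d_i = R_x(i) - R_y(i); compute d_i^2.
  (3-2)^2=1, (10-10)^2=0, (2-3)^2=1, (7-7)^2=0, (1-1)^2=0, (4-4)^2=0, (8-8)^2=0, (6-6)^2=0, (5-5)^2=0, (11-11)^2=0, (9-9)^2=0, (12-12)^2=0
sum(d^2) = 2.
Step 3: rho = 1 - 6*2 / (12*(12^2 - 1)) = 1 - 12/1716 = 0.993007.
Step 4: Under H0, t = rho * sqrt((n-2)/(1-rho^2)) = 26.5990 ~ t(10).
Step 5: Two-sided p-value from the t-distribution with 10 df = 0.000000.
Step 6: alpha = 0.1. reject H0.

rho = 0.9930, p = 0.000000, reject H0 at alpha = 0.1.


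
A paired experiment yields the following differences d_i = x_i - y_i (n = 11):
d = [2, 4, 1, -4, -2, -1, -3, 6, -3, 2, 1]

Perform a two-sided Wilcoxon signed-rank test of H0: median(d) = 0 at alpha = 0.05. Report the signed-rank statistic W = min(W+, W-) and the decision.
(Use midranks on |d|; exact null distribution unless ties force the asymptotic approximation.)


Step 1: Drop any zero differences (none here) and take |d_i|.
|d| = [2, 4, 1, 4, 2, 1, 3, 6, 3, 2, 1]
Step 2: Midrank |d_i| (ties get averaged ranks).
ranks: |2|->5, |4|->9.5, |1|->2, |4|->9.5, |2|->5, |1|->2, |3|->7.5, |6|->11, |3|->7.5, |2|->5, |1|->2
Step 3: Attach original signs; sum ranks with positive sign and with negative sign.
W+ = 5 + 9.5 + 2 + 11 + 5 + 2 = 34.5
W- = 9.5 + 5 + 2 + 7.5 + 7.5 = 31.5
(Check: W+ + W- = 66 should equal n(n+1)/2 = 66.)
Step 4: Test statistic W = min(W+, W-) = 31.5.
Step 5: Ties in |d|, so use the tie-corrected normal approximation.
        E[W] = n(n+1)/4 = 11*12/4 = 33.
        Tie groups: |d|=1 (t=3), |d|=2 (t=3), |d|=3 (t=2), |d|=4 (t=2); sum(t^3 - t) = 60.
        Var[W] = n(n+1)(2n+1)/24 - sum(t^3-t)/48 = 3036/24 - 60/48 = 125.25.
        z = (W - E[W]) / sqrt(Var[W]) = (31.5 - 33) / 11.1915 = -0.1340.
        Two-sided p = 2*Phi(z) = 0.893379.
Step 6: alpha = 0.05. fail to reject H0.

W+ = 34.5, W- = 31.5, W = min = 31.5, p = 0.893379, fail to reject H0.


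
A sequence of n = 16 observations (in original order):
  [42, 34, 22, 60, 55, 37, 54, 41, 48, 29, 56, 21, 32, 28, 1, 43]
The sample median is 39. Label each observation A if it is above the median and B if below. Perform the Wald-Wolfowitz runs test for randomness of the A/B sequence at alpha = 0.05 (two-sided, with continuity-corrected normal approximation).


Step 1: Compute median = 39; label A = above, B = below.
Labels in order: ABBAABAAABABBBBA  (n_A = 8, n_B = 8)
Step 2: Count runs R = 9.
Step 3: Under H0 (random ordering), E[R] = 2*n_A*n_B/(n_A+n_B) + 1 = 2*8*8/16 + 1 = 9.0000.
        Var[R] = 2*n_A*n_B*(2*n_A*n_B - n_A - n_B) / ((n_A+n_B)^2 * (n_A+n_B-1)) = 14336/3840 = 3.7333.
        SD[R] = 1.9322.
Step 4: R = E[R], so z = 0 with no continuity correction.
Step 5: Two-sided p-value via normal approximation = 2*(1 - Phi(|z|)) = 1.000000.
Step 6: alpha = 0.05. fail to reject H0.

R = 9, z = 0.0000, p = 1.000000, fail to reject H0.


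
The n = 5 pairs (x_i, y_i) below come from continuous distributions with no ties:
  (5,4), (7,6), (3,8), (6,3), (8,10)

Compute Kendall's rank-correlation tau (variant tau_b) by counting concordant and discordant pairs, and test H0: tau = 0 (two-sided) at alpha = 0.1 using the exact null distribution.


Step 1: Enumerate the 10 unordered pairs (i,j) with i<j and classify each by sign(x_j-x_i) * sign(y_j-y_i).
  (1,2):dx=+2,dy=+2->C; (1,3):dx=-2,dy=+4->D; (1,4):dx=+1,dy=-1->D; (1,5):dx=+3,dy=+6->C
  (2,3):dx=-4,dy=+2->D; (2,4):dx=-1,dy=-3->C; (2,5):dx=+1,dy=+4->C; (3,4):dx=+3,dy=-5->D
  (3,5):dx=+5,dy=+2->C; (4,5):dx=+2,dy=+7->C
Step 2: C = 6, D = 4, total pairs = 10.
Step 3: tau = (C - D)/(n(n-1)/2) = (6 - 4)/10 = 0.200000.
Step 4: Exact two-sided p-value (enumerate n! = 120 permutations of y under H0): p = 0.816667.
Step 5: alpha = 0.1. fail to reject H0.

tau_b = 0.2000 (C=6, D=4), p = 0.816667, fail to reject H0.


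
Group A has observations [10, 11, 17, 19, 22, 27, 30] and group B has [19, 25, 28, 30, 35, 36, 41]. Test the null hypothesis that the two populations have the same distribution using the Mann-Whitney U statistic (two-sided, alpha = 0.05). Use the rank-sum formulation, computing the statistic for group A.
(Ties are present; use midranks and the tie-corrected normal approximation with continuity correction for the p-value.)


Step 1: Combine and sort all 14 observations; assign midranks.
sorted (value, group): (10,X), (11,X), (17,X), (19,X), (19,Y), (22,X), (25,Y), (27,X), (28,Y), (30,X), (30,Y), (35,Y), (36,Y), (41,Y)
ranks: 10->1, 11->2, 17->3, 19->4.5, 19->4.5, 22->6, 25->7, 27->8, 28->9, 30->10.5, 30->10.5, 35->12, 36->13, 41->14
Step 2: Rank sum for X: R1 = 1 + 2 + 3 + 4.5 + 6 + 8 + 10.5 = 35.
Step 3: U_X = R1 - n1(n1+1)/2 = 35 - 7*8/2 = 35 - 28 = 7.
       U_Y = n1*n2 - U_X = 49 - 7 = 42.
Step 4: Ties are present, so use the tie-corrected normal approximation (with continuity correction) for the p-value.
Step 5: p-value = 0.029483; compare to alpha = 0.05. reject H0.

U_X = 7, p = 0.029483, reject H0 at alpha = 0.05.


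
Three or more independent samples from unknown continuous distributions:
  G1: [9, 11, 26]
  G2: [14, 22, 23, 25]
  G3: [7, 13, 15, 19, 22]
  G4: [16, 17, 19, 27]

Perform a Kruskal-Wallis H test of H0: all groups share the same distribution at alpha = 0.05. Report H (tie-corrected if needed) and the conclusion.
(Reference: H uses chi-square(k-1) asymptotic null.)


Step 1: Combine all N = 16 observations and assign midranks.
sorted (value, group, rank): (7,G3,1), (9,G1,2), (11,G1,3), (13,G3,4), (14,G2,5), (15,G3,6), (16,G4,7), (17,G4,8), (19,G3,9.5), (19,G4,9.5), (22,G2,11.5), (22,G3,11.5), (23,G2,13), (25,G2,14), (26,G1,15), (27,G4,16)
Step 2: Sum ranks within each group.
R_1 = 20 (n_1 = 3)
R_2 = 43.5 (n_2 = 4)
R_3 = 32 (n_3 = 5)
R_4 = 40.5 (n_4 = 4)
Step 3: H = 12/(N(N+1)) * sum(R_i^2/n_i) - 3(N+1)
     = 12/(16*17) * (20^2/3 + 43.5^2/4 + 32^2/5 + 40.5^2/4) - 3*17
     = 0.044118 * 1221.26 - 51
     = 2.879044.
Step 4: Ties present; correction factor C = 1 - 12/(16^3 - 16) = 0.997059. Corrected H = 2.879044 / 0.997059 = 2.887537.
Step 5: Under H0, H ~ chi^2(3); p-value = 0.409292.
Step 6: alpha = 0.05. fail to reject H0.

H = 2.8875, df = 3, p = 0.409292, fail to reject H0.


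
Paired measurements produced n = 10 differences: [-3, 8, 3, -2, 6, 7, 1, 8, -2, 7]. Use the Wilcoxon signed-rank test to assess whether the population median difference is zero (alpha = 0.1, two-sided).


Step 1: Drop any zero differences (none here) and take |d_i|.
|d| = [3, 8, 3, 2, 6, 7, 1, 8, 2, 7]
Step 2: Midrank |d_i| (ties get averaged ranks).
ranks: |3|->4.5, |8|->9.5, |3|->4.5, |2|->2.5, |6|->6, |7|->7.5, |1|->1, |8|->9.5, |2|->2.5, |7|->7.5
Step 3: Attach original signs; sum ranks with positive sign and with negative sign.
W+ = 9.5 + 4.5 + 6 + 7.5 + 1 + 9.5 + 7.5 = 45.5
W- = 4.5 + 2.5 + 2.5 = 9.5
(Check: W+ + W- = 55 should equal n(n+1)/2 = 55.)
Step 4: Test statistic W = min(W+, W-) = 9.5.
Step 5: Ties in |d|, so use the tie-corrected normal approximation.
        E[W] = n(n+1)/4 = 10*11/4 = 27.5.
        Tie groups: |d|=2 (t=2), |d|=3 (t=2), |d|=7 (t=2), |d|=8 (t=2); sum(t^3 - t) = 24.
        Var[W] = n(n+1)(2n+1)/24 - sum(t^3-t)/48 = 2310/24 - 24/48 = 95.75.
        z = (W - E[W]) / sqrt(Var[W]) = (9.5 - 27.5) / 9.7852 = -1.8395.
        Two-sided p = 2*Phi(z) = 0.065840.
Step 6: alpha = 0.1. reject H0.

W+ = 45.5, W- = 9.5, W = min = 9.5, p = 0.065840, reject H0.


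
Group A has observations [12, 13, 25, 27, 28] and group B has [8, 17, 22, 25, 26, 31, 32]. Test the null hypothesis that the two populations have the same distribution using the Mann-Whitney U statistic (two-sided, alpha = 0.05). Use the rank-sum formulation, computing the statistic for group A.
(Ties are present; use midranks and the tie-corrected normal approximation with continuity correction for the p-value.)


Step 1: Combine and sort all 12 observations; assign midranks.
sorted (value, group): (8,Y), (12,X), (13,X), (17,Y), (22,Y), (25,X), (25,Y), (26,Y), (27,X), (28,X), (31,Y), (32,Y)
ranks: 8->1, 12->2, 13->3, 17->4, 22->5, 25->6.5, 25->6.5, 26->8, 27->9, 28->10, 31->11, 32->12
Step 2: Rank sum for X: R1 = 2 + 3 + 6.5 + 9 + 10 = 30.5.
Step 3: U_X = R1 - n1(n1+1)/2 = 30.5 - 5*6/2 = 30.5 - 15 = 15.5.
       U_Y = n1*n2 - U_X = 35 - 15.5 = 19.5.
Step 4: Ties are present, so use the tie-corrected normal approximation (with continuity correction) for the p-value.
Step 5: p-value = 0.807210; compare to alpha = 0.05. fail to reject H0.

U_X = 15.5, p = 0.807210, fail to reject H0 at alpha = 0.05.


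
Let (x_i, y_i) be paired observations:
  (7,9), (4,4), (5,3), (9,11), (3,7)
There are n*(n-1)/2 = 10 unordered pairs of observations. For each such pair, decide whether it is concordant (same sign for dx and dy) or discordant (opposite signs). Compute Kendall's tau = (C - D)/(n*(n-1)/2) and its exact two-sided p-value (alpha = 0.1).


Step 1: Enumerate the 10 unordered pairs (i,j) with i<j and classify each by sign(x_j-x_i) * sign(y_j-y_i).
  (1,2):dx=-3,dy=-5->C; (1,3):dx=-2,dy=-6->C; (1,4):dx=+2,dy=+2->C; (1,5):dx=-4,dy=-2->C
  (2,3):dx=+1,dy=-1->D; (2,4):dx=+5,dy=+7->C; (2,5):dx=-1,dy=+3->D; (3,4):dx=+4,dy=+8->C
  (3,5):dx=-2,dy=+4->D; (4,5):dx=-6,dy=-4->C
Step 2: C = 7, D = 3, total pairs = 10.
Step 3: tau = (C - D)/(n(n-1)/2) = (7 - 3)/10 = 0.400000.
Step 4: Exact two-sided p-value (enumerate n! = 120 permutations of y under H0): p = 0.483333.
Step 5: alpha = 0.1. fail to reject H0.

tau_b = 0.4000 (C=7, D=3), p = 0.483333, fail to reject H0.


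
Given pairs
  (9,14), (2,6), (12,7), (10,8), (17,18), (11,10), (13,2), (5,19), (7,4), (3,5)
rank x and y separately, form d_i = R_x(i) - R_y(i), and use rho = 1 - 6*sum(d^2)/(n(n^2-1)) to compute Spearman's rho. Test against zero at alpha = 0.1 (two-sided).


Step 1: Rank x and y separately (midranks; no ties here).
rank(x): 9->5, 2->1, 12->8, 10->6, 17->10, 11->7, 13->9, 5->3, 7->4, 3->2
rank(y): 14->8, 6->4, 7->5, 8->6, 18->9, 10->7, 2->1, 19->10, 4->2, 5->3
Step 2: d_i = R_x(i) - R_y(i); compute d_i^2.
  (5-8)^2=9, (1-4)^2=9, (8-5)^2=9, (6-6)^2=0, (10-9)^2=1, (7-7)^2=0, (9-1)^2=64, (3-10)^2=49, (4-2)^2=4, (2-3)^2=1
sum(d^2) = 146.
Step 3: rho = 1 - 6*146 / (10*(10^2 - 1)) = 1 - 876/990 = 0.115152.
Step 4: Under H0, t = rho * sqrt((n-2)/(1-rho^2)) = 0.3279 ~ t(8).
Step 5: Two-sided p-value from the t-distribution with 8 df = 0.751420.
Step 6: alpha = 0.1. fail to reject H0.

rho = 0.1152, p = 0.751420, fail to reject H0 at alpha = 0.1.


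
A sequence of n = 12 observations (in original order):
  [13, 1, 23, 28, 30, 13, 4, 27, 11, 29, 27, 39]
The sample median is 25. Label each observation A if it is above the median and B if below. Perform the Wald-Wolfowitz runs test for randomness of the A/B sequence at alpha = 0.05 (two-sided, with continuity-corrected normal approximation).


Step 1: Compute median = 25; label A = above, B = below.
Labels in order: BBBAABBABAAA  (n_A = 6, n_B = 6)
Step 2: Count runs R = 6.
Step 3: Under H0 (random ordering), E[R] = 2*n_A*n_B/(n_A+n_B) + 1 = 2*6*6/12 + 1 = 7.0000.
        Var[R] = 2*n_A*n_B*(2*n_A*n_B - n_A - n_B) / ((n_A+n_B)^2 * (n_A+n_B-1)) = 4320/1584 = 2.7273.
        SD[R] = 1.6514.
Step 4: Continuity-corrected z = (R + 0.5 - E[R]) / SD[R] = (6 + 0.5 - 7.0000) / 1.6514 = -0.3028.
Step 5: Two-sided p-value via normal approximation = 2*(1 - Phi(|z|)) = 0.762069.
Step 6: alpha = 0.05. fail to reject H0.

R = 6, z = -0.3028, p = 0.762069, fail to reject H0.


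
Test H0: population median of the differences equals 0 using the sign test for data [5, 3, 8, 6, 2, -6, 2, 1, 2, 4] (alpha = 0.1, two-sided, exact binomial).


Step 1: Discard zero differences. Original n = 10; n_eff = number of nonzero differences = 10.
Nonzero differences (with sign): +5, +3, +8, +6, +2, -6, +2, +1, +2, +4
Step 2: Count signs: positive = 9, negative = 1.
Step 3: Under H0: P(positive) = 0.5, so the number of positives S ~ Bin(10, 0.5).
Step 4: Two-sided exact p-value = sum of Bin(10,0.5) probabilities at or below the observed probability = 0.021484.
Step 5: alpha = 0.1. reject H0.

n_eff = 10, pos = 9, neg = 1, p = 0.021484, reject H0.


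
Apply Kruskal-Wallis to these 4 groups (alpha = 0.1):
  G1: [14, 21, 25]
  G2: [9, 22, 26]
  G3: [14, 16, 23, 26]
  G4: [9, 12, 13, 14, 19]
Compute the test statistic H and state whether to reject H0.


Step 1: Combine all N = 15 observations and assign midranks.
sorted (value, group, rank): (9,G2,1.5), (9,G4,1.5), (12,G4,3), (13,G4,4), (14,G1,6), (14,G3,6), (14,G4,6), (16,G3,8), (19,G4,9), (21,G1,10), (22,G2,11), (23,G3,12), (25,G1,13), (26,G2,14.5), (26,G3,14.5)
Step 2: Sum ranks within each group.
R_1 = 29 (n_1 = 3)
R_2 = 27 (n_2 = 3)
R_3 = 40.5 (n_3 = 4)
R_4 = 23.5 (n_4 = 5)
Step 3: H = 12/(N(N+1)) * sum(R_i^2/n_i) - 3(N+1)
     = 12/(15*16) * (29^2/3 + 27^2/3 + 40.5^2/4 + 23.5^2/5) - 3*16
     = 0.050000 * 1043.85 - 48
     = 4.192292.
Step 4: Ties present; correction factor C = 1 - 36/(15^3 - 15) = 0.989286. Corrected H = 4.192292 / 0.989286 = 4.237696.
Step 5: Under H0, H ~ chi^2(3); p-value = 0.236915.
Step 6: alpha = 0.1. fail to reject H0.

H = 4.2377, df = 3, p = 0.236915, fail to reject H0.


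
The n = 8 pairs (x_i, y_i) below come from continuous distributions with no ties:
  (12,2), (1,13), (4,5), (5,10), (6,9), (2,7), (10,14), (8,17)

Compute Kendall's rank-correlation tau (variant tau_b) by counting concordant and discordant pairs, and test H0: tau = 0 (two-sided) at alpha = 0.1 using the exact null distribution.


Step 1: Enumerate the 28 unordered pairs (i,j) with i<j and classify each by sign(x_j-x_i) * sign(y_j-y_i).
  (1,2):dx=-11,dy=+11->D; (1,3):dx=-8,dy=+3->D; (1,4):dx=-7,dy=+8->D; (1,5):dx=-6,dy=+7->D
  (1,6):dx=-10,dy=+5->D; (1,7):dx=-2,dy=+12->D; (1,8):dx=-4,dy=+15->D; (2,3):dx=+3,dy=-8->D
  (2,4):dx=+4,dy=-3->D; (2,5):dx=+5,dy=-4->D; (2,6):dx=+1,dy=-6->D; (2,7):dx=+9,dy=+1->C
  (2,8):dx=+7,dy=+4->C; (3,4):dx=+1,dy=+5->C; (3,5):dx=+2,dy=+4->C; (3,6):dx=-2,dy=+2->D
  (3,7):dx=+6,dy=+9->C; (3,8):dx=+4,dy=+12->C; (4,5):dx=+1,dy=-1->D; (4,6):dx=-3,dy=-3->C
  (4,7):dx=+5,dy=+4->C; (4,8):dx=+3,dy=+7->C; (5,6):dx=-4,dy=-2->C; (5,7):dx=+4,dy=+5->C
  (5,8):dx=+2,dy=+8->C; (6,7):dx=+8,dy=+7->C; (6,8):dx=+6,dy=+10->C; (7,8):dx=-2,dy=+3->D
Step 2: C = 14, D = 14, total pairs = 28.
Step 3: tau = (C - D)/(n(n-1)/2) = (14 - 14)/28 = 0.000000.
Step 4: Exact two-sided p-value (enumerate n! = 40320 permutations of y under H0): p = 1.000000.
Step 5: alpha = 0.1. fail to reject H0.

tau_b = 0.0000 (C=14, D=14), p = 1.000000, fail to reject H0.


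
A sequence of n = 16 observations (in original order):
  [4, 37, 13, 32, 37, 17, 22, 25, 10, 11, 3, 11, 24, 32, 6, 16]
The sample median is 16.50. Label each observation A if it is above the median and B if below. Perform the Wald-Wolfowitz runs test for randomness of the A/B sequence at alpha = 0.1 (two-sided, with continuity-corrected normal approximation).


Step 1: Compute median = 16.50; label A = above, B = below.
Labels in order: BABAAAAABBBBAABB  (n_A = 8, n_B = 8)
Step 2: Count runs R = 7.
Step 3: Under H0 (random ordering), E[R] = 2*n_A*n_B/(n_A+n_B) + 1 = 2*8*8/16 + 1 = 9.0000.
        Var[R] = 2*n_A*n_B*(2*n_A*n_B - n_A - n_B) / ((n_A+n_B)^2 * (n_A+n_B-1)) = 14336/3840 = 3.7333.
        SD[R] = 1.9322.
Step 4: Continuity-corrected z = (R + 0.5 - E[R]) / SD[R] = (7 + 0.5 - 9.0000) / 1.9322 = -0.7763.
Step 5: Two-sided p-value via normal approximation = 2*(1 - Phi(|z|)) = 0.437558.
Step 6: alpha = 0.1. fail to reject H0.

R = 7, z = -0.7763, p = 0.437558, fail to reject H0.


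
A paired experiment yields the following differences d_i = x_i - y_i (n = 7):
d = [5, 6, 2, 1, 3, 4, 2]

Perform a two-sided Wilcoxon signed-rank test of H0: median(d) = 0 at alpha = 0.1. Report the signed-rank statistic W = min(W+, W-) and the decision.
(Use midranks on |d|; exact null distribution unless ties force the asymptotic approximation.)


Step 1: Drop any zero differences (none here) and take |d_i|.
|d| = [5, 6, 2, 1, 3, 4, 2]
Step 2: Midrank |d_i| (ties get averaged ranks).
ranks: |5|->6, |6|->7, |2|->2.5, |1|->1, |3|->4, |4|->5, |2|->2.5
Step 3: Attach original signs; sum ranks with positive sign and with negative sign.
W+ = 6 + 7 + 2.5 + 1 + 4 + 5 + 2.5 = 28
W- = 0 = 0
(Check: W+ + W- = 28 should equal n(n+1)/2 = 28.)
Step 4: Test statistic W = min(W+, W-) = 0.
Step 5: Ties in |d|, so use the tie-corrected normal approximation.
        E[W] = n(n+1)/4 = 7*8/4 = 14.
        Tie groups: |d|=2 (t=2); sum(t^3 - t) = 6.
        Var[W] = n(n+1)(2n+1)/24 - sum(t^3-t)/48 = 840/24 - 6/48 = 34.875.
        z = (W - E[W]) / sqrt(Var[W]) = (0 - 14) / 5.9055 = -2.3707.
        Two-sided p = 2*Phi(z) = 0.017756.
Step 6: alpha = 0.1. reject H0.

W+ = 28, W- = 0, W = min = 0, p = 0.017756, reject H0.


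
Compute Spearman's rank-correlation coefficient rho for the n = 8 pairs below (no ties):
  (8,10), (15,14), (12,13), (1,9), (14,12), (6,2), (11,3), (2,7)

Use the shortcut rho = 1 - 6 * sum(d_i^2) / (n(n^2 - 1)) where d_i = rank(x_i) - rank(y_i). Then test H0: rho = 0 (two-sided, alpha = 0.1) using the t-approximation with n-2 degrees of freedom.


Step 1: Rank x and y separately (midranks; no ties here).
rank(x): 8->4, 15->8, 12->6, 1->1, 14->7, 6->3, 11->5, 2->2
rank(y): 10->5, 14->8, 13->7, 9->4, 12->6, 2->1, 3->2, 7->3
Step 2: d_i = R_x(i) - R_y(i); compute d_i^2.
  (4-5)^2=1, (8-8)^2=0, (6-7)^2=1, (1-4)^2=9, (7-6)^2=1, (3-1)^2=4, (5-2)^2=9, (2-3)^2=1
sum(d^2) = 26.
Step 3: rho = 1 - 6*26 / (8*(8^2 - 1)) = 1 - 156/504 = 0.690476.
Step 4: Under H0, t = rho * sqrt((n-2)/(1-rho^2)) = 2.3382 ~ t(6).
Step 5: Two-sided p-value from the t-distribution with 6 df = 0.057990.
Step 6: alpha = 0.1. reject H0.

rho = 0.6905, p = 0.057990, reject H0 at alpha = 0.1.


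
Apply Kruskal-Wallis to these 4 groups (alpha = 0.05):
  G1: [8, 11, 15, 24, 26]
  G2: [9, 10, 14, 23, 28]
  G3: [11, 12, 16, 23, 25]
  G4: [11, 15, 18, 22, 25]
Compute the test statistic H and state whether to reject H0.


Step 1: Combine all N = 20 observations and assign midranks.
sorted (value, group, rank): (8,G1,1), (9,G2,2), (10,G2,3), (11,G1,5), (11,G3,5), (11,G4,5), (12,G3,7), (14,G2,8), (15,G1,9.5), (15,G4,9.5), (16,G3,11), (18,G4,12), (22,G4,13), (23,G2,14.5), (23,G3,14.5), (24,G1,16), (25,G3,17.5), (25,G4,17.5), (26,G1,19), (28,G2,20)
Step 2: Sum ranks within each group.
R_1 = 50.5 (n_1 = 5)
R_2 = 47.5 (n_2 = 5)
R_3 = 55 (n_3 = 5)
R_4 = 57 (n_4 = 5)
Step 3: H = 12/(N(N+1)) * sum(R_i^2/n_i) - 3(N+1)
     = 12/(20*21) * (50.5^2/5 + 47.5^2/5 + 55^2/5 + 57^2/5) - 3*21
     = 0.028571 * 2216.1 - 63
     = 0.317143.
Step 4: Ties present; correction factor C = 1 - 42/(20^3 - 20) = 0.994737. Corrected H = 0.317143 / 0.994737 = 0.318821.
Step 5: Under H0, H ~ chi^2(3); p-value = 0.956451.
Step 6: alpha = 0.05. fail to reject H0.

H = 0.3188, df = 3, p = 0.956451, fail to reject H0.


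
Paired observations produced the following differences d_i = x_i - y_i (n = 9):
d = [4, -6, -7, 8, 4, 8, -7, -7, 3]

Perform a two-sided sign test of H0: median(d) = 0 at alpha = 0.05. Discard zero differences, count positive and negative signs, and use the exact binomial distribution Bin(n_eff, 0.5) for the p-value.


Step 1: Discard zero differences. Original n = 9; n_eff = number of nonzero differences = 9.
Nonzero differences (with sign): +4, -6, -7, +8, +4, +8, -7, -7, +3
Step 2: Count signs: positive = 5, negative = 4.
Step 3: Under H0: P(positive) = 0.5, so the number of positives S ~ Bin(9, 0.5).
Step 4: Two-sided exact p-value = sum of Bin(9,0.5) probabilities at or below the observed probability = 1.000000.
Step 5: alpha = 0.05. fail to reject H0.

n_eff = 9, pos = 5, neg = 4, p = 1.000000, fail to reject H0.


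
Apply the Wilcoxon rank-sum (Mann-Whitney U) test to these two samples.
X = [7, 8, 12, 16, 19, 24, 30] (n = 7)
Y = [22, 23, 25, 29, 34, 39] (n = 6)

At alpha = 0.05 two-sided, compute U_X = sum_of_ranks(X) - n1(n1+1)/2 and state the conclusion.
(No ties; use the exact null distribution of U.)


Step 1: Combine and sort all 13 observations; assign midranks.
sorted (value, group): (7,X), (8,X), (12,X), (16,X), (19,X), (22,Y), (23,Y), (24,X), (25,Y), (29,Y), (30,X), (34,Y), (39,Y)
ranks: 7->1, 8->2, 12->3, 16->4, 19->5, 22->6, 23->7, 24->8, 25->9, 29->10, 30->11, 34->12, 39->13
Step 2: Rank sum for X: R1 = 1 + 2 + 3 + 4 + 5 + 8 + 11 = 34.
Step 3: U_X = R1 - n1(n1+1)/2 = 34 - 7*8/2 = 34 - 28 = 6.
       U_Y = n1*n2 - U_X = 42 - 6 = 36.
Step 4: No ties, so the exact null distribution of U (based on enumerating the C(13,7) = 1716 equally likely rank assignments) gives the two-sided p-value.
Step 5: p-value = 0.034965; compare to alpha = 0.05. reject H0.

U_X = 6, p = 0.034965, reject H0 at alpha = 0.05.


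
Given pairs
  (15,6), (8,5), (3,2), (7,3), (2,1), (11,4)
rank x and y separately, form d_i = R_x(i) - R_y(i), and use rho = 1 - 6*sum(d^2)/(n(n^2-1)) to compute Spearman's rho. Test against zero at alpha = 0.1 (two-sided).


Step 1: Rank x and y separately (midranks; no ties here).
rank(x): 15->6, 8->4, 3->2, 7->3, 2->1, 11->5
rank(y): 6->6, 5->5, 2->2, 3->3, 1->1, 4->4
Step 2: d_i = R_x(i) - R_y(i); compute d_i^2.
  (6-6)^2=0, (4-5)^2=1, (2-2)^2=0, (3-3)^2=0, (1-1)^2=0, (5-4)^2=1
sum(d^2) = 2.
Step 3: rho = 1 - 6*2 / (6*(6^2 - 1)) = 1 - 12/210 = 0.942857.
Step 4: Under H0, t = rho * sqrt((n-2)/(1-rho^2)) = 5.6595 ~ t(4).
Step 5: Two-sided p-value from the t-distribution with 4 df = 0.004805.
Step 6: alpha = 0.1. reject H0.

rho = 0.9429, p = 0.004805, reject H0 at alpha = 0.1.


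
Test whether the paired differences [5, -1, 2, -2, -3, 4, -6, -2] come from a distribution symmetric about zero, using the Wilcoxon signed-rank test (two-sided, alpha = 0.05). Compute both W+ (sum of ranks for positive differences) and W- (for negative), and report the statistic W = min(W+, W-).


Step 1: Drop any zero differences (none here) and take |d_i|.
|d| = [5, 1, 2, 2, 3, 4, 6, 2]
Step 2: Midrank |d_i| (ties get averaged ranks).
ranks: |5|->7, |1|->1, |2|->3, |2|->3, |3|->5, |4|->6, |6|->8, |2|->3
Step 3: Attach original signs; sum ranks with positive sign and with negative sign.
W+ = 7 + 3 + 6 = 16
W- = 1 + 3 + 5 + 8 + 3 = 20
(Check: W+ + W- = 36 should equal n(n+1)/2 = 36.)
Step 4: Test statistic W = min(W+, W-) = 16.
Step 5: Ties in |d|, so use the tie-corrected normal approximation.
        E[W] = n(n+1)/4 = 8*9/4 = 18.
        Tie groups: |d|=2 (t=3); sum(t^3 - t) = 24.
        Var[W] = n(n+1)(2n+1)/24 - sum(t^3-t)/48 = 1224/24 - 24/48 = 50.5.
        z = (W - E[W]) / sqrt(Var[W]) = (16 - 18) / 7.1063 = -0.2814.
        Two-sided p = 2*Phi(z) = 0.778374.
Step 6: alpha = 0.05. fail to reject H0.

W+ = 16, W- = 20, W = min = 16, p = 0.778374, fail to reject H0.


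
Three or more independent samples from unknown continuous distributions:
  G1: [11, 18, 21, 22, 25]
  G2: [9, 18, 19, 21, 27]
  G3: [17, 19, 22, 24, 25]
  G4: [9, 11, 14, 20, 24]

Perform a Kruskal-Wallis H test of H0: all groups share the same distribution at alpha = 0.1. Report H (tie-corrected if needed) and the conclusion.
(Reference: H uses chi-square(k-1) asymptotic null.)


Step 1: Combine all N = 20 observations and assign midranks.
sorted (value, group, rank): (9,G2,1.5), (9,G4,1.5), (11,G1,3.5), (11,G4,3.5), (14,G4,5), (17,G3,6), (18,G1,7.5), (18,G2,7.5), (19,G2,9.5), (19,G3,9.5), (20,G4,11), (21,G1,12.5), (21,G2,12.5), (22,G1,14.5), (22,G3,14.5), (24,G3,16.5), (24,G4,16.5), (25,G1,18.5), (25,G3,18.5), (27,G2,20)
Step 2: Sum ranks within each group.
R_1 = 56.5 (n_1 = 5)
R_2 = 51 (n_2 = 5)
R_3 = 65 (n_3 = 5)
R_4 = 37.5 (n_4 = 5)
Step 3: H = 12/(N(N+1)) * sum(R_i^2/n_i) - 3(N+1)
     = 12/(20*21) * (56.5^2/5 + 51^2/5 + 65^2/5 + 37.5^2/5) - 3*21
     = 0.028571 * 2284.9 - 63
     = 2.282857.
Step 4: Ties present; correction factor C = 1 - 48/(20^3 - 20) = 0.993985. Corrected H = 2.282857 / 0.993985 = 2.296672.
Step 5: Under H0, H ~ chi^2(3); p-value = 0.513159.
Step 6: alpha = 0.1. fail to reject H0.

H = 2.2967, df = 3, p = 0.513159, fail to reject H0.


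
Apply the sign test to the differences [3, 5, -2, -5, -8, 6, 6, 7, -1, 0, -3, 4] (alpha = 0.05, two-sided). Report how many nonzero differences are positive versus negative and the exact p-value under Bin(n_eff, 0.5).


Step 1: Discard zero differences. Original n = 12; n_eff = number of nonzero differences = 11.
Nonzero differences (with sign): +3, +5, -2, -5, -8, +6, +6, +7, -1, -3, +4
Step 2: Count signs: positive = 6, negative = 5.
Step 3: Under H0: P(positive) = 0.5, so the number of positives S ~ Bin(11, 0.5).
Step 4: Two-sided exact p-value = sum of Bin(11,0.5) probabilities at or below the observed probability = 1.000000.
Step 5: alpha = 0.05. fail to reject H0.

n_eff = 11, pos = 6, neg = 5, p = 1.000000, fail to reject H0.


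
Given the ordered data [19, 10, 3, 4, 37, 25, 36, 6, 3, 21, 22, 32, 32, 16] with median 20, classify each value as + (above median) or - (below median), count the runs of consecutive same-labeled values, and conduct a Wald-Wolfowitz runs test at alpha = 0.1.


Step 1: Compute median = 20; label A = above, B = below.
Labels in order: BBBBAAABBAAAAB  (n_A = 7, n_B = 7)
Step 2: Count runs R = 5.
Step 3: Under H0 (random ordering), E[R] = 2*n_A*n_B/(n_A+n_B) + 1 = 2*7*7/14 + 1 = 8.0000.
        Var[R] = 2*n_A*n_B*(2*n_A*n_B - n_A - n_B) / ((n_A+n_B)^2 * (n_A+n_B-1)) = 8232/2548 = 3.2308.
        SD[R] = 1.7974.
Step 4: Continuity-corrected z = (R + 0.5 - E[R]) / SD[R] = (5 + 0.5 - 8.0000) / 1.7974 = -1.3909.
Step 5: Two-sided p-value via normal approximation = 2*(1 - Phi(|z|)) = 0.164264.
Step 6: alpha = 0.1. fail to reject H0.

R = 5, z = -1.3909, p = 0.164264, fail to reject H0.
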